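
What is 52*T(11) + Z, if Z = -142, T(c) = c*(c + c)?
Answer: 12442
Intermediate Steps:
T(c) = 2*c² (T(c) = c*(2*c) = 2*c²)
52*T(11) + Z = 52*(2*11²) - 142 = 52*(2*121) - 142 = 52*242 - 142 = 12584 - 142 = 12442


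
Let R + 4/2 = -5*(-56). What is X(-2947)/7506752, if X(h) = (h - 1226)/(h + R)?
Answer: 4173/20035521088 ≈ 2.0828e-7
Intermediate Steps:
R = 278 (R = -2 - 5*(-56) = -2 + 280 = 278)
X(h) = (-1226 + h)/(278 + h) (X(h) = (h - 1226)/(h + 278) = (-1226 + h)/(278 + h))
X(-2947)/7506752 = ((-1226 - 2947)/(278 - 2947))/7506752 = (-4173/(-2669))*(1/7506752) = -1/2669*(-4173)*(1/7506752) = (4173/2669)*(1/7506752) = 4173/20035521088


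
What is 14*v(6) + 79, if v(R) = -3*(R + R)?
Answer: -425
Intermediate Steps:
v(R) = -6*R
14*v(6) + 79 = 14*(-6*6) + 79 = 14*(-36) + 79 = -504 + 79 = -425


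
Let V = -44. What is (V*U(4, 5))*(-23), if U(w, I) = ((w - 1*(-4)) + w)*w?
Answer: 48576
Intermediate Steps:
U(w, I) = w*(4 + 2*w) (U(w, I) = ((w + 4) + w)*w = ((4 + w) + w)*w = (4 + 2*w)*w = w*(4 + 2*w))
(V*U(4, 5))*(-23) = -88*4*(2 + 4)*(-23) = -88*4*6*(-23) = -44*48*(-23) = -2112*(-23) = 48576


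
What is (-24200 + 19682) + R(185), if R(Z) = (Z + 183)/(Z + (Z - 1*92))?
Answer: -627818/139 ≈ -4516.7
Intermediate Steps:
R(Z) = (183 + Z)/(-92 + 2*Z) (R(Z) = (183 + Z)/(Z + (Z - 92)) = (183 + Z)/(Z + (-92 + Z)) = (183 + Z)/(-92 + 2*Z))
(-24200 + 19682) + R(185) = (-24200 + 19682) + (183 + 185)/(2*(-46 + 185)) = -4518 + (½)*368/139 = -4518 + (½)*(1/139)*368 = -4518 + 184/139 = -627818/139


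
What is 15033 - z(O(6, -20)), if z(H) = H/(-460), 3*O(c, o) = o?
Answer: 1037276/69 ≈ 15033.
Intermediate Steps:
O(c, o) = o/3
z(H) = -H/460 (z(H) = H*(-1/460) = -H/460)
15033 - z(O(6, -20)) = 15033 - (-1)*(1/3)*(-20)/460 = 15033 - (-1)*(-20)/(460*3) = 15033 - 1*1/69 = 15033 - 1/69 = 1037276/69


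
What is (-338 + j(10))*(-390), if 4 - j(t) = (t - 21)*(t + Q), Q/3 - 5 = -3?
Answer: 61620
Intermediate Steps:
Q = 6 (Q = 15 + 3*(-3) = 15 - 9 = 6)
j(t) = 4 - (-21 + t)*(6 + t) (j(t) = 4 - (t - 21)*(t + 6) = 4 - (-21 + t)*(6 + t))
(-338 + j(10))*(-390) = (-338 + (130 - 1*10² + 15*10))*(-390) = (-338 + (130 - 1*100 + 150))*(-390) = (-338 + (130 - 100 + 150))*(-390) = (-338 + 180)*(-390) = -158*(-390) = 61620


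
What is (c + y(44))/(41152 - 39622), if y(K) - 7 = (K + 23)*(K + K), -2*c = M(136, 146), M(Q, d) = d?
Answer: 583/153 ≈ 3.8105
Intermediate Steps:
c = -73 (c = -½*146 = -73)
y(K) = 7 + 2*K*(23 + K) (y(K) = 7 + (K + 23)*(K + K) = 7 + (23 + K)*(2*K) = 7 + 2*K*(23 + K))
(c + y(44))/(41152 - 39622) = (-73 + (7 + 2*44² + 46*44))/(41152 - 39622) = (-73 + (7 + 2*1936 + 2024))/1530 = (-73 + (7 + 3872 + 2024))*(1/1530) = (-73 + 5903)*(1/1530) = 5830*(1/1530) = 583/153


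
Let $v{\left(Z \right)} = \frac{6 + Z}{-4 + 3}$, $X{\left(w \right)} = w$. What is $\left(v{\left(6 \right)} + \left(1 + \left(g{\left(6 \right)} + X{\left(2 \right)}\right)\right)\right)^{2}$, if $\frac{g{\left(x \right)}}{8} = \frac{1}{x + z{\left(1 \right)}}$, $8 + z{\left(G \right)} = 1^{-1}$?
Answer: $289$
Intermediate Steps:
$z{\left(G \right)} = -7$ ($z{\left(G \right)} = -8 + 1^{-1} = -8 + 1 = -7$)
$g{\left(x \right)} = \frac{8}{-7 + x}$ ($g{\left(x \right)} = \frac{8}{x - 7} = \frac{8}{-7 + x}$)
$v{\left(Z \right)} = -6 - Z$ ($v{\left(Z \right)} = \frac{6 + Z}{-1} = \left(6 + Z\right) \left(-1\right) = -6 - Z$)
$\left(v{\left(6 \right)} + \left(1 + \left(g{\left(6 \right)} + X{\left(2 \right)}\right)\right)\right)^{2} = \left(\left(-6 - 6\right) + \left(1 + \left(\frac{8}{-7 + 6} + 2\right)\right)\right)^{2} = \left(\left(-6 - 6\right) + \left(1 + \left(\frac{8}{-1} + 2\right)\right)\right)^{2} = \left(-12 + \left(1 + \left(8 \left(-1\right) + 2\right)\right)\right)^{2} = \left(-12 + \left(1 + \left(-8 + 2\right)\right)\right)^{2} = \left(-12 + \left(1 - 6\right)\right)^{2} = \left(-12 - 5\right)^{2} = \left(-17\right)^{2} = 289$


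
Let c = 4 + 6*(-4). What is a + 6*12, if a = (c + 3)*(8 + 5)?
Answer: -149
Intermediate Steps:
c = -20 (c = 4 - 24 = -20)
a = -221 (a = (-20 + 3)*(8 + 5) = -17*13 = -221)
a + 6*12 = -221 + 6*12 = -221 + 72 = -149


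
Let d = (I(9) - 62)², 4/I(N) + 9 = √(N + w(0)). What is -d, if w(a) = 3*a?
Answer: -35344/9 ≈ -3927.1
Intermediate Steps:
I(N) = 4/(-9 + √N) (I(N) = 4/(-9 + √(N + 3*0)) = 4/(-9 + √(N + 0)) = 4/(-9 + √N))
d = 35344/9 (d = (4/(-9 + √9) - 62)² = (4/(-9 + 3) - 62)² = (4/(-6) - 62)² = (4*(-⅙) - 62)² = (-⅔ - 62)² = (-188/3)² = 35344/9 ≈ 3927.1)
-d = -1*35344/9 = -35344/9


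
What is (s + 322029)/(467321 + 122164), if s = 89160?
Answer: 137063/196495 ≈ 0.69754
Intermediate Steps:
(s + 322029)/(467321 + 122164) = (89160 + 322029)/(467321 + 122164) = 411189/589485 = 411189*(1/589485) = 137063/196495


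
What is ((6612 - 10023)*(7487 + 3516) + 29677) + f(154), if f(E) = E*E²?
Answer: -33849292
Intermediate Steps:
f(E) = E³
((6612 - 10023)*(7487 + 3516) + 29677) + f(154) = ((6612 - 10023)*(7487 + 3516) + 29677) + 154³ = (-3411*11003 + 29677) + 3652264 = (-37531233 + 29677) + 3652264 = -37501556 + 3652264 = -33849292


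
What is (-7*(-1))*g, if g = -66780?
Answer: -467460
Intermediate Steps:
(-7*(-1))*g = -7*(-1)*(-66780) = 7*(-66780) = -467460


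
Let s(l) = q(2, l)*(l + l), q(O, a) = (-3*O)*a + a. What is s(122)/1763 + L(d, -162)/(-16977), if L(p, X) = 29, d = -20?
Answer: -2526907807/29930451 ≈ -84.426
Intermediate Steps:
q(O, a) = a - 3*O*a (q(O, a) = -3*O*a + a = a - 3*O*a)
s(l) = -10*l**2 (s(l) = (l*(1 - 3*2))*(l + l) = (l*(1 - 6))*(2*l) = (l*(-5))*(2*l) = (-5*l)*(2*l) = -10*l**2)
s(122)/1763 + L(d, -162)/(-16977) = -10*122**2/1763 + 29/(-16977) = -10*14884*(1/1763) + 29*(-1/16977) = -148840*1/1763 - 29/16977 = -148840/1763 - 29/16977 = -2526907807/29930451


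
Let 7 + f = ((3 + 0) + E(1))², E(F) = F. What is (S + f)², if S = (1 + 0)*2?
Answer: 121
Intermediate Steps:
S = 2 (S = 1*2 = 2)
f = 9 (f = -7 + ((3 + 0) + 1)² = -7 + (3 + 1)² = -7 + 4² = -7 + 16 = 9)
(S + f)² = (2 + 9)² = 11² = 121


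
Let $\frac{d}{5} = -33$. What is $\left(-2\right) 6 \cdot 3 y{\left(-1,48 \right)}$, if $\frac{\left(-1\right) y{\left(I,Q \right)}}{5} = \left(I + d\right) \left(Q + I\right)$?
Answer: $-1404360$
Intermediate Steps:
$d = -165$ ($d = 5 \left(-33\right) = -165$)
$y{\left(I,Q \right)} = - 5 \left(-165 + I\right) \left(I + Q\right)$ ($y{\left(I,Q \right)} = - 5 \left(I - 165\right) \left(Q + I\right) = - 5 \left(-165 + I\right) \left(I + Q\right)$)
$\left(-2\right) 6 \cdot 3 y{\left(-1,48 \right)} = \left(-2\right) 6 \cdot 3 \left(- 5 \left(-1\right)^{2} + 825 \left(-1\right) + 825 \cdot 48 - \left(-5\right) 48\right) = \left(-12\right) 3 \left(\left(-5\right) 1 - 825 + 39600 + 240\right) = - 36 \left(-5 - 825 + 39600 + 240\right) = \left(-36\right) 39010 = -1404360$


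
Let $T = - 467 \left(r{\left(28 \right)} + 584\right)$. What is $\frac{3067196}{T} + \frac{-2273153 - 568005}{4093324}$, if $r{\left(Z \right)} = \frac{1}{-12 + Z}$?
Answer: $- \frac{106639786118617}{8931868334130} \approx -11.939$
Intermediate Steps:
$T = - \frac{4364115}{16}$ ($T = - 467 \left(\frac{1}{-12 + 28} + 584\right) = - 467 \left(\frac{1}{16} + 584\right) = \left(-467\right) \frac{9345}{16} = - \frac{4364115}{16} \approx -2.7276 \cdot 10^{5}$)
$\frac{3067196}{T} + \frac{-2273153 - 568005}{4093324} = \frac{3067196}{- \frac{4364115}{16}} + \frac{-2273153 - 568005}{4093324} = 3067196 \left(- \frac{16}{4364115}\right) - \frac{1420579}{2046662} = - \frac{49075136}{4364115} - \frac{1420579}{2046662} = - \frac{106639786118617}{8931868334130}$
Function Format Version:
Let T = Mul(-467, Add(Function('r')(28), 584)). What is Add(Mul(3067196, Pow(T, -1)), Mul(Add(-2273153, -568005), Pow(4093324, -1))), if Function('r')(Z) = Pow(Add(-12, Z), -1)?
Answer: Rational(-106639786118617, 8931868334130) ≈ -11.939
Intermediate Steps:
T = Rational(-4364115, 16) (T = Mul(-467, Add(Pow(Add(-12, 28), -1), 584)) = Mul(-467, Add(Pow(16, -1), 584)) = Mul(-467, Add(Rational(1, 16), 584)) = Mul(-467, Rational(9345, 16)) = Rational(-4364115, 16) ≈ -2.7276e+5)
Add(Mul(3067196, Pow(T, -1)), Mul(Add(-2273153, -568005), Pow(4093324, -1))) = Add(Mul(3067196, Pow(Rational(-4364115, 16), -1)), Mul(Add(-2273153, -568005), Pow(4093324, -1))) = Add(Mul(3067196, Rational(-16, 4364115)), Mul(-2841158, Rational(1, 4093324))) = Add(Rational(-49075136, 4364115), Rational(-1420579, 2046662)) = Rational(-106639786118617, 8931868334130)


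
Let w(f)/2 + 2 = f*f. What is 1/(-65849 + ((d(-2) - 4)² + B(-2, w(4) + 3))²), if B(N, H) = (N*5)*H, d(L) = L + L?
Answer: -1/5333 ≈ -0.00018751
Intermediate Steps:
w(f) = -4 + 2*f² (w(f) = -4 + 2*(f*f) = -4 + 2*f²)
d(L) = 2*L
B(N, H) = 5*H*N (B(N, H) = (5*N)*H = 5*H*N)
1/(-65849 + ((d(-2) - 4)² + B(-2, w(4) + 3))²) = 1/(-65849 + ((2*(-2) - 4)² + 5*((-4 + 2*4²) + 3)*(-2))²) = 1/(-65849 + ((-4 - 4)² + 5*((-4 + 2*16) + 3)*(-2))²) = 1/(-65849 + ((-8)² + 5*((-4 + 32) + 3)*(-2))²) = 1/(-65849 + (64 + 5*(28 + 3)*(-2))²) = 1/(-65849 + (64 + 5*31*(-2))²) = 1/(-65849 + (64 - 310)²) = 1/(-65849 + (-246)²) = 1/(-65849 + 60516) = 1/(-5333) = -1/5333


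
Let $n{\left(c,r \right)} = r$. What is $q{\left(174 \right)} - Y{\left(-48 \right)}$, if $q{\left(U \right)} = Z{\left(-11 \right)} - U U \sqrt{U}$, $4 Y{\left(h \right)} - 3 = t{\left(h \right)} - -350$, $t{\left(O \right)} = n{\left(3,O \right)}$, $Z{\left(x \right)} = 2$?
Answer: $- \frac{297}{4} - 30276 \sqrt{174} \approx -3.9944 \cdot 10^{5}$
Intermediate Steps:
$t{\left(O \right)} = O$
$Y{\left(h \right)} = \frac{353}{4} + \frac{h}{4}$ ($Y{\left(h \right)} = \frac{3}{4} + \frac{h - -350}{4} = \frac{3}{4} + \frac{h + 350}{4} = \frac{3}{4} + \frac{350 + h}{4} = \frac{3}{4} + \left(\frac{175}{2} + \frac{h}{4}\right) = \frac{353}{4} + \frac{h}{4}$)
$q{\left(U \right)} = 2 - U^{\frac{5}{2}}$ ($q{\left(U \right)} = 2 - U U \sqrt{U} = 2 - U^{2} \sqrt{U} = 2 - U^{\frac{5}{2}}$)
$q{\left(174 \right)} - Y{\left(-48 \right)} = \left(2 - 174^{\frac{5}{2}}\right) - \left(\frac{353}{4} + \frac{1}{4} \left(-48\right)\right) = \left(2 - 30276 \sqrt{174}\right) - \left(\frac{353}{4} - 12\right) = \left(2 - 30276 \sqrt{174}\right) - \frac{305}{4} = - \frac{297}{4} - 30276 \sqrt{174}$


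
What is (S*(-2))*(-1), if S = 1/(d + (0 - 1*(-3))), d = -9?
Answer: -⅓ ≈ -0.33333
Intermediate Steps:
S = -⅙ (S = 1/(-9 + (0 - 1*(-3))) = 1/(-9 + (0 + 3)) = 1/(-9 + 3) = 1/(-6) = -⅙ ≈ -0.16667)
(S*(-2))*(-1) = -⅙*(-2)*(-1) = (⅓)*(-1) = -⅓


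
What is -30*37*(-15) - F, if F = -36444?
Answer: 53094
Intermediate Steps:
-30*37*(-15) - F = -30*37*(-15) - 1*(-36444) = -1110*(-15) + 36444 = 16650 + 36444 = 53094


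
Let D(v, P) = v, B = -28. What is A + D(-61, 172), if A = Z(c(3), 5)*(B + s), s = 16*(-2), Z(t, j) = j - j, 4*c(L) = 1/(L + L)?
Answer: -61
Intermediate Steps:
c(L) = 1/(8*L) (c(L) = 1/(4*(L + L)) = 1/(4*((2*L))) = (1/(2*L))/4 = 1/(8*L))
Z(t, j) = 0
s = -32
A = 0 (A = 0*(-28 - 32) = 0*(-60) = 0)
A + D(-61, 172) = 0 - 61 = -61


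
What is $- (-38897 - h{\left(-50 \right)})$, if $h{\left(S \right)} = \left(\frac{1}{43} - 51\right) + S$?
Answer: $\frac{1668229}{43} \approx 38796.0$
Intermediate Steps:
$h{\left(S \right)} = - \frac{2192}{43} + S$ ($h{\left(S \right)} = \left(\frac{1}{43} - 51\right) + S = - \frac{2192}{43} + S$)
$- (-38897 - h{\left(-50 \right)}) = - (-38897 - \left(- \frac{2192}{43} - 50\right)) = - (-38897 - - \frac{4342}{43}) = - (-38897 + \frac{4342}{43}) = \left(-1\right) \left(- \frac{1668229}{43}\right) = \frac{1668229}{43}$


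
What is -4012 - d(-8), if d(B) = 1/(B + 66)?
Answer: -232697/58 ≈ -4012.0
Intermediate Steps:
d(B) = 1/(66 + B)
-4012 - d(-8) = -4012 - 1/(66 - 8) = -4012 - 1/58 = -232697/58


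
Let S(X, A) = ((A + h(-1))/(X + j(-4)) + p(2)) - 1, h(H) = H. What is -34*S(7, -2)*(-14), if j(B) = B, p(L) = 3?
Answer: 476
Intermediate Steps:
S(X, A) = 2 + (-1 + A)/(-4 + X) (S(X, A) = ((A - 1)/(X - 4) + 3) - 1 = ((-1 + A)/(-4 + X) + 3) - 1 = (3 + (-1 + A)/(-4 + X)) - 1 = 2 + (-1 + A)/(-4 + X))
-34*S(7, -2)*(-14) = -34*(-9 - 2 + 2*7)/(-4 + 7)*(-14) = -34*(-9 - 2 + 14)/3*(-14) = -34*3/3*(-14) = -34*1*(-14) = -34*(-14) = 476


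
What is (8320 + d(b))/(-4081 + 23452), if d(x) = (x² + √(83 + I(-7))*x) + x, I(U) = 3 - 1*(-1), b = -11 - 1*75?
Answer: 5210/6457 - 86*√87/19371 ≈ 0.76547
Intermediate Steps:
b = -86 (b = -11 - 75 = -86)
I(U) = 4 (I(U) = 3 + 1 = 4)
d(x) = x + x² + x*√87 (d(x) = (x² + √(83 + 4)*x) + x = (x² + √87*x) + x = (x² + x*√87) + x = x + x² + x*√87)
(8320 + d(b))/(-4081 + 23452) = (8320 - 86*(1 - 86 + √87))/(-4081 + 23452) = (8320 - 86*(-85 + √87))/19371 = (8320 + (7310 - 86*√87))*(1/19371) = (15630 - 86*√87)*(1/19371) = 5210/6457 - 86*√87/19371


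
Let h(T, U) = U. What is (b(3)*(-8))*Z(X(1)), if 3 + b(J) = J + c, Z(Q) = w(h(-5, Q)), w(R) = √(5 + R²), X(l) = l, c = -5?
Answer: 40*√6 ≈ 97.980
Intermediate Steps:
Z(Q) = √(5 + Q²)
b(J) = -8 + J (b(J) = -3 + (J - 5) = -3 + (-5 + J) = -8 + J)
(b(3)*(-8))*Z(X(1)) = ((-8 + 3)*(-8))*√(5 + 1²) = (-5*(-8))*√(5 + 1) = 40*√6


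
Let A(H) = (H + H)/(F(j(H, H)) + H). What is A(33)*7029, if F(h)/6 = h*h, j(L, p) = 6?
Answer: 154638/83 ≈ 1863.1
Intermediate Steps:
F(h) = 6*h² (F(h) = 6*(h*h) = 6*h²)
A(H) = 2*H/(216 + H) (A(H) = (H + H)/(6*6² + H) = (2*H)/(6*36 + H) = (2*H)/(216 + H) = 2*H/(216 + H))
A(33)*7029 = (2*33/(216 + 33))*7029 = (2*33/249)*7029 = (2*33*(1/249))*7029 = (22/83)*7029 = 154638/83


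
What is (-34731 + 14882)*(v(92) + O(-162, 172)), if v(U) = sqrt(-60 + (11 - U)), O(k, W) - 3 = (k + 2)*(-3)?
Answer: -9587067 - 19849*I*sqrt(141) ≈ -9.5871e+6 - 2.3569e+5*I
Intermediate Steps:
O(k, W) = -3 - 3*k (O(k, W) = 3 + (k + 2)*(-3) = 3 + (2 + k)*(-3) = 3 + (-6 - 3*k) = -3 - 3*k)
v(U) = sqrt(-49 - U)
(-34731 + 14882)*(v(92) + O(-162, 172)) = (-34731 + 14882)*(sqrt(-49 - 1*92) + (-3 - 3*(-162))) = -19849*(sqrt(-49 - 92) + (-3 + 486)) = -19849*(sqrt(-141) + 483) = -19849*(I*sqrt(141) + 483) = -19849*(483 + I*sqrt(141)) = -9587067 - 19849*I*sqrt(141)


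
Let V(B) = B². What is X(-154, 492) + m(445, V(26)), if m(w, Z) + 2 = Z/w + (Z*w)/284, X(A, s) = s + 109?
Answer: 52439626/31595 ≈ 1659.7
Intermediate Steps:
X(A, s) = 109 + s
m(w, Z) = -2 + Z/w + Z*w/284 (m(w, Z) = -2 + (Z/w + (Z*w)/284) = -2 + (Z/w + (Z*w)*(1/284)) = -2 + (Z/w + Z*w/284) = -2 + Z/w + Z*w/284)
X(-154, 492) + m(445, V(26)) = (109 + 492) + (-2 + 26²/445 + (1/284)*26²*445) = 601 + (-2 + 676*(1/445) + (1/284)*676*445) = 601 + (-2 + 676/445 + 75205/71) = 601 + 33451031/31595 = 52439626/31595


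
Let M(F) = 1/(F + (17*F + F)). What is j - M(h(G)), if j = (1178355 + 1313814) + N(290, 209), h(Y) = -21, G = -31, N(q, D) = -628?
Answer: 994124860/399 ≈ 2.4915e+6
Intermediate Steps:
j = 2491541 (j = (1178355 + 1313814) - 628 = 2492169 - 628 = 2491541)
M(F) = 1/(19*F) (M(F) = 1/(F + 18*F) = 1/(19*F))
j - M(h(G)) = 2491541 - 1/(19*(-21)) = 2491541 - (-1)/(19*21) = 2491541 - 1*(-1/399) = 2491541 + 1/399 = 994124860/399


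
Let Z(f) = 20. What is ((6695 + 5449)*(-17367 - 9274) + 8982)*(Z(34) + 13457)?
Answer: -4360069902594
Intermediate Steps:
((6695 + 5449)*(-17367 - 9274) + 8982)*(Z(34) + 13457) = ((6695 + 5449)*(-17367 - 9274) + 8982)*(20 + 13457) = (12144*(-26641) + 8982)*13477 = (-323528304 + 8982)*13477 = -323519322*13477 = -4360069902594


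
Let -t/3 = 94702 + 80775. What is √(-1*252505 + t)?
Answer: 2*I*√194734 ≈ 882.57*I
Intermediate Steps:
t = -526431 (t = -3*(94702 + 80775) = -3*175477 = -526431)
√(-1*252505 + t) = √(-1*252505 - 526431) = √(-252505 - 526431) = √(-778936) = 2*I*√194734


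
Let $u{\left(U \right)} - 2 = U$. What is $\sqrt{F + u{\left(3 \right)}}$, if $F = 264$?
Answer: $\sqrt{269} \approx 16.401$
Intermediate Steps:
$u{\left(U \right)} = 2 + U$
$\sqrt{F + u{\left(3 \right)}} = \sqrt{264 + \left(2 + 3\right)} = \sqrt{264 + 5} = \sqrt{269}$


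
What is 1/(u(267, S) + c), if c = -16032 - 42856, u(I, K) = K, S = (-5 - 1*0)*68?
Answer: -1/59228 ≈ -1.6884e-5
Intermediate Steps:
S = -340 (S = (-5 + 0)*68 = -5*68 = -340)
c = -58888
1/(u(267, S) + c) = 1/(-340 - 58888) = 1/(-59228) = -1/59228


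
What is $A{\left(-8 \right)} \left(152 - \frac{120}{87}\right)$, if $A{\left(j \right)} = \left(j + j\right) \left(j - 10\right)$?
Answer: $\frac{1257984}{29} \approx 43379.0$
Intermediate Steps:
$A{\left(j \right)} = 2 j \left(-10 + j\right)$
$A{\left(-8 \right)} \left(152 - \frac{120}{87}\right) = 2 \left(-8\right) \left(-10 - 8\right) \left(152 - \frac{120}{87}\right) = 2 \left(-8\right) \left(-18\right) \left(152 - \frac{40}{29}\right) = 288 \left(152 - \frac{40}{29}\right) = 288 \cdot \frac{4368}{29} = \frac{1257984}{29}$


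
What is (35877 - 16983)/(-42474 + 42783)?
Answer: 6298/103 ≈ 61.146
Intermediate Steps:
(35877 - 16983)/(-42474 + 42783) = 18894/309 = 18894*(1/309) = 6298/103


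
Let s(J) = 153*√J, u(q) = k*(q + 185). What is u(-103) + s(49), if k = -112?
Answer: -8113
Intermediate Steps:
u(q) = -20720 - 112*q (u(q) = -112*(q + 185) = -112*(185 + q) = -20720 - 112*q)
u(-103) + s(49) = (-20720 - 112*(-103)) + 153*√49 = (-20720 + 11536) + 153*7 = -9184 + 1071 = -8113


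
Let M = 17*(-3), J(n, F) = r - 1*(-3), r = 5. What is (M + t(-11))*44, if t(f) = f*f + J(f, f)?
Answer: 3432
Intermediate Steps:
J(n, F) = 8 (J(n, F) = 5 - 1*(-3) = 5 + 3 = 8)
t(f) = 8 + f² (t(f) = f*f + 8 = f² + 8 = 8 + f²)
M = -51
(M + t(-11))*44 = (-51 + (8 + (-11)²))*44 = (-51 + (8 + 121))*44 = (-51 + 129)*44 = 78*44 = 3432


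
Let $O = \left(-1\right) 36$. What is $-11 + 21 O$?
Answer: $-767$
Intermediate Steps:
$O = -36$
$-11 + 21 O = -11 + 21 \left(-36\right) = -11 - 756 = -767$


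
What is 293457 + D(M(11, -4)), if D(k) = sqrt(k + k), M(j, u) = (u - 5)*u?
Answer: 293457 + 6*sqrt(2) ≈ 2.9347e+5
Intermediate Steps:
M(j, u) = u*(-5 + u) (M(j, u) = (-5 + u)*u = u*(-5 + u))
D(k) = sqrt(2)*sqrt(k) (D(k) = sqrt(2*k) = sqrt(2)*sqrt(k))
293457 + D(M(11, -4)) = 293457 + sqrt(2)*sqrt(-4*(-5 - 4)) = 293457 + sqrt(2)*sqrt(-4*(-9)) = 293457 + sqrt(2)*sqrt(36) = 293457 + sqrt(2)*6 = 293457 + 6*sqrt(2)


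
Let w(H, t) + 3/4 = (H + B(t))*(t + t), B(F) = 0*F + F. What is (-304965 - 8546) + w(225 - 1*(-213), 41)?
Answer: -1096935/4 ≈ -2.7423e+5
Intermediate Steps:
B(F) = F (B(F) = 0 + F = F)
w(H, t) = -3/4 + 2*t*(H + t) (w(H, t) = -3/4 + (H + t)*(t + t) = -3/4 + (H + t)*(2*t) = -3/4 + 2*t*(H + t))
(-304965 - 8546) + w(225 - 1*(-213), 41) = (-304965 - 8546) + (-3/4 + 2*41**2 + 2*(225 - 1*(-213))*41) = -313511 + (-3/4 + 2*1681 + 2*(225 + 213)*41) = -313511 + (-3/4 + 3362 + 2*438*41) = -313511 + (-3/4 + 3362 + 35916) = -313511 + 157109/4 = -1096935/4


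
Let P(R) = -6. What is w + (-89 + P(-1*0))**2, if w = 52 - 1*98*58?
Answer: 3393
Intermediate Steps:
w = -5632 (w = 52 - 98*58 = 52 - 5684 = -5632)
w + (-89 + P(-1*0))**2 = -5632 + (-89 - 6)**2 = -5632 + (-95)**2 = -5632 + 9025 = 3393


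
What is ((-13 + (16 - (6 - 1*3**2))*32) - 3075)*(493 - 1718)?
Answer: 3038000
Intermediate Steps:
((-13 + (16 - (6 - 1*3**2))*32) - 3075)*(493 - 1718) = ((-13 + (16 - (6 - 1*9))*32) - 3075)*(-1225) = ((-13 + (16 - (6 - 9))*32) - 3075)*(-1225) = ((-13 + (16 - 1*(-3))*32) - 3075)*(-1225) = ((-13 + (16 + 3)*32) - 3075)*(-1225) = ((-13 + 19*32) - 3075)*(-1225) = ((-13 + 608) - 3075)*(-1225) = (595 - 3075)*(-1225) = -2480*(-1225) = 3038000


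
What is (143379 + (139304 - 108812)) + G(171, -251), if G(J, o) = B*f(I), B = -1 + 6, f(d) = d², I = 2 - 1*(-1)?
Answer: 173916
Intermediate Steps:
I = 3 (I = 2 + 1 = 3)
B = 5
G(J, o) = 45 (G(J, o) = 5*3² = 5*9 = 45)
(143379 + (139304 - 108812)) + G(171, -251) = (143379 + (139304 - 108812)) + 45 = (143379 + 30492) + 45 = 173871 + 45 = 173916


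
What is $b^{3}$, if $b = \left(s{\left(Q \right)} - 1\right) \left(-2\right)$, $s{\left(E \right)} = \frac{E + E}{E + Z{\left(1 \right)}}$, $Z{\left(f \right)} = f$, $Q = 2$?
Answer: $- \frac{8}{27} \approx -0.2963$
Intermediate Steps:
$s{\left(E \right)} = \frac{2 E}{1 + E}$ ($s{\left(E \right)} = \frac{E + E}{E + 1} = \frac{2 E}{1 + E}$)
$b = - \frac{2}{3}$ ($b = \left(2 \cdot 2 \frac{1}{1 + 2} - 1\right) \left(-2\right) = \left(2 \cdot 2 \cdot \frac{1}{3} - 1\right) \left(-2\right) = \left(\frac{4}{3} - 1\right) \left(-2\right) = \frac{1}{3} \left(-2\right) = - \frac{2}{3} \approx -0.66667$)
$b^{3} = \left(- \frac{2}{3}\right)^{3} = - \frac{8}{27}$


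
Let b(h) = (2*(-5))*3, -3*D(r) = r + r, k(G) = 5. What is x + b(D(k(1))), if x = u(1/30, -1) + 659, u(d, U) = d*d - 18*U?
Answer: 582301/900 ≈ 647.00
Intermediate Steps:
u(d, U) = d² - 18*U
D(r) = -2*r/3 (D(r) = -(r + r)/3 = -2*r/3)
b(h) = -30 (b(h) = -10*3 = -30)
x = 609301/900 (x = ((1/30)² - 18*(-1)) + 659 = ((1/30)² + 18) + 659 = (1/900 + 18) + 659 = 16201/900 + 659 = 609301/900 ≈ 677.00)
x + b(D(k(1))) = 609301/900 - 30 = 582301/900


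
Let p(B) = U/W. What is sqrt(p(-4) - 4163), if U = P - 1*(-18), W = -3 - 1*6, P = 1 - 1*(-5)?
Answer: I*sqrt(37491)/3 ≈ 64.542*I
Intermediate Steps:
P = 6 (P = 1 + 5 = 6)
W = -9 (W = -3 - 6 = -9)
U = 24 (U = 6 - 1*(-18) = 6 + 18 = 24)
p(B) = -8/3 (p(B) = 24/(-9) = 24*(-1/9) = -8/3)
sqrt(p(-4) - 4163) = sqrt(-8/3 - 4163) = sqrt(-12497/3) = I*sqrt(37491)/3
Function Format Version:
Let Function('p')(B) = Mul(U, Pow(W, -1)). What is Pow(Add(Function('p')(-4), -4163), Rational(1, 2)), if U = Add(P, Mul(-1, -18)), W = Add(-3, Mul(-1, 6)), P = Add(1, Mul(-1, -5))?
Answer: Mul(Rational(1, 3), I, Pow(37491, Rational(1, 2))) ≈ Mul(64.542, I)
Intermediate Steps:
P = 6 (P = Add(1, 5) = 6)
W = -9 (W = Add(-3, -6) = -9)
U = 24 (U = Add(6, Mul(-1, -18)) = Add(6, 18) = 24)
Function('p')(B) = Rational(-8, 3) (Function('p')(B) = Mul(24, Pow(-9, -1)) = Mul(24, Rational(-1, 9)) = Rational(-8, 3))
Pow(Add(Function('p')(-4), -4163), Rational(1, 2)) = Pow(Add(Rational(-8, 3), -4163), Rational(1, 2)) = Pow(Rational(-12497, 3), Rational(1, 2)) = Mul(Rational(1, 3), I, Pow(37491, Rational(1, 2)))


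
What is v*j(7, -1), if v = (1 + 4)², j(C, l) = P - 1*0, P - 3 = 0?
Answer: 75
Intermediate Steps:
P = 3 (P = 3 + 0 = 3)
j(C, l) = 3 (j(C, l) = 3 - 1*0 = 3 + 0 = 3)
v = 25 (v = 5² = 25)
v*j(7, -1) = 25*3 = 75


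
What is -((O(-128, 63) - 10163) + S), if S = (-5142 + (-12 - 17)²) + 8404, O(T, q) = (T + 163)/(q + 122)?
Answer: 224213/37 ≈ 6059.8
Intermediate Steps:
O(T, q) = (163 + T)/(122 + q)
S = 4103 (S = (-5142 + (-29)²) + 8404 = (-5142 + 841) + 8404 = -4301 + 8404 = 4103)
-((O(-128, 63) - 10163) + S) = -(((163 - 128)/(122 + 63) - 10163) + 4103) = -((35/185 - 10163) + 4103) = -(((1/185)*35 - 10163) + 4103) = -((7/37 - 10163) + 4103) = -(-376024/37 + 4103) = -1*(-224213/37) = 224213/37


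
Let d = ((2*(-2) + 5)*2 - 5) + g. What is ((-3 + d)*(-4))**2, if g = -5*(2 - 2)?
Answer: 576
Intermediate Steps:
g = 0 (g = -5*0 = 0)
d = -3 (d = ((2*(-2) + 5)*2 - 5) + 0 = ((-4 + 5)*2 - 5) + 0 = (1*2 - 5) + 0 = (2 - 5) + 0 = -3 + 0 = -3)
((-3 + d)*(-4))**2 = ((-3 - 3)*(-4))**2 = (-6*(-4))**2 = 24**2 = 576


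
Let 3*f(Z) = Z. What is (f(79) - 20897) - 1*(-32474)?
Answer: 34810/3 ≈ 11603.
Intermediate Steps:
f(Z) = Z/3
(f(79) - 20897) - 1*(-32474) = ((⅓)*79 - 20897) - 1*(-32474) = (79/3 - 20897) + 32474 = -62612/3 + 32474 = 34810/3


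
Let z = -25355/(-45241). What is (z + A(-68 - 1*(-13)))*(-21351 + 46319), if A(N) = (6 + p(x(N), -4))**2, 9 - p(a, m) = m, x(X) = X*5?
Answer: 408410464608/45241 ≈ 9.0274e+6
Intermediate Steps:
x(X) = 5*X
z = 25355/45241 (z = -25355*(-1/45241) = 25355/45241 ≈ 0.56044)
p(a, m) = 9 - m
A(N) = 361 (A(N) = (6 + (9 - 1*(-4)))**2 = (6 + (9 + 4))**2 = (6 + 13)**2 = 19**2 = 361)
(z + A(-68 - 1*(-13)))*(-21351 + 46319) = (25355/45241 + 361)*(-21351 + 46319) = (16357356/45241)*24968 = 408410464608/45241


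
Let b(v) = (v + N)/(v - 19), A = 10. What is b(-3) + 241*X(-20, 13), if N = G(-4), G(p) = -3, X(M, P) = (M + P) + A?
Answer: 7956/11 ≈ 723.27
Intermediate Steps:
X(M, P) = 10 + M + P (X(M, P) = (M + P) + 10 = 10 + M + P)
N = -3
b(v) = (-3 + v)/(-19 + v) (b(v) = (v - 3)/(v - 19) = (-3 + v)/(-19 + v))
b(-3) + 241*X(-20, 13) = (-3 - 3)/(-19 - 3) + 241*(10 - 20 + 13) = -6/(-22) + 241*3 = -1/22*(-6) + 723 = 3/11 + 723 = 7956/11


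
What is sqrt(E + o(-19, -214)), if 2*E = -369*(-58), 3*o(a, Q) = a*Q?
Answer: sqrt(108507)/3 ≈ 109.80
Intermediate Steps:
o(a, Q) = Q*a/3 (o(a, Q) = (a*Q)/3 = (Q*a)/3 = Q*a/3)
E = 10701 (E = (-369*(-58))/2 = (1/2)*21402 = 10701)
sqrt(E + o(-19, -214)) = sqrt(10701 + (1/3)*(-214)*(-19)) = sqrt(10701 + 4066/3) = sqrt(36169/3) = sqrt(108507)/3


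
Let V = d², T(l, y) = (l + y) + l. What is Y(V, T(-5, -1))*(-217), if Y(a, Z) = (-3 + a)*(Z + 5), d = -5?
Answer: 28644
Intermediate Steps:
T(l, y) = y + 2*l
V = 25 (V = (-5)² = 25)
Y(a, Z) = (-3 + a)*(5 + Z)
Y(V, T(-5, -1))*(-217) = (-15 - 3*(-1 + 2*(-5)) + 5*25 + (-1 + 2*(-5))*25)*(-217) = (-15 - 3*(-1 - 10) + 125 + (-1 - 10)*25)*(-217) = (-15 - 3*(-11) + 125 - 11*25)*(-217) = (-15 + 33 + 125 - 275)*(-217) = -132*(-217) = 28644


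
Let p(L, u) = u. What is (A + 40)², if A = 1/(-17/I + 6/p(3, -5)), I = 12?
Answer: 38688400/24649 ≈ 1569.6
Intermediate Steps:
A = -60/157 (A = 1/(-17/12 + 6/(-5)) = 1/(-17*1/12 + 6*(-⅕)) = 1/(-17/12 - 6/5) = 1/(-157/60) = -60/157 ≈ -0.38217)
(A + 40)² = (-60/157 + 40)² = (6220/157)² = 38688400/24649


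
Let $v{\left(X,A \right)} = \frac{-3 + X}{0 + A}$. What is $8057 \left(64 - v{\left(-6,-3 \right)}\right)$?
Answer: $491477$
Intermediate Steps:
$v{\left(X,A \right)} = \frac{-3 + X}{A}$
$8057 \left(64 - v{\left(-6,-3 \right)}\right) = 8057 \left(64 - \frac{-3 - 6}{-3}\right) = 8057 \left(64 - \left(- \frac{1}{3}\right) \left(-9\right)\right) = 8057 \left(64 - 3\right) = 8057 \cdot 61 = 491477$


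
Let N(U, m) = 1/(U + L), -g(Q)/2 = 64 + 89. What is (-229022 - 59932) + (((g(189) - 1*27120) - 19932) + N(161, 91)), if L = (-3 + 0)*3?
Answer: -51119423/152 ≈ -3.3631e+5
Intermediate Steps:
g(Q) = -306 (g(Q) = -2*(64 + 89) = -2*153 = -306)
L = -9 (L = -3*3 = -9)
N(U, m) = 1/(-9 + U) (N(U, m) = 1/(U - 9) = 1/(-9 + U))
(-229022 - 59932) + (((g(189) - 1*27120) - 19932) + N(161, 91)) = (-229022 - 59932) + (((-306 - 1*27120) - 19932) + 1/(-9 + 161)) = -288954 + (((-306 - 27120) - 19932) + 1/152) = -288954 + ((-27426 - 19932) + 1/152) = -288954 + (-47358 + 1/152) = -288954 - 7198415/152 = -51119423/152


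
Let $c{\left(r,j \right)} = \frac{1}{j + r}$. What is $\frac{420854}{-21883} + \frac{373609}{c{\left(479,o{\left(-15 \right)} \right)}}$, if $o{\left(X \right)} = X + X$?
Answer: $\frac{3670882479549}{21883} \approx 1.6775 \cdot 10^{8}$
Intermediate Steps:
$o{\left(X \right)} = 2 X$
$\frac{420854}{-21883} + \frac{373609}{c{\left(479,o{\left(-15 \right)} \right)}} = \frac{420854}{-21883} + \frac{373609}{\frac{1}{2 \left(-15\right) + 479}} = 420854 \left(- \frac{1}{21883}\right) + \frac{373609}{\frac{1}{-30 + 479}} = - \frac{420854}{21883} + \frac{373609}{\frac{1}{449}} = - \frac{420854}{21883} + 373609 \frac{1}{\frac{1}{449}} = - \frac{420854}{21883} + 373609 \cdot 449 = - \frac{420854}{21883} + 167750441 = \frac{3670882479549}{21883}$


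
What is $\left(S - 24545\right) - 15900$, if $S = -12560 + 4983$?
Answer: $-48022$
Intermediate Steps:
$S = -7577$
$\left(S - 24545\right) - 15900 = \left(-7577 - 24545\right) - 15900 = -32122 - 15900 = -48022$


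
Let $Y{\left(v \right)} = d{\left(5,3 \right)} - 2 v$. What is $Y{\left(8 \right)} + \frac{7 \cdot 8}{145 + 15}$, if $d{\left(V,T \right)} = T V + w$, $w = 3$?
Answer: $\frac{47}{20} \approx 2.35$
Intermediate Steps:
$d{\left(V,T \right)} = 3 + T V$ ($d{\left(V,T \right)} = T V + 3 = 3 + T V$)
$Y{\left(v \right)} = 18 - 2 v$ ($Y{\left(v \right)} = \left(3 + 3 \cdot 5\right) - 2 v = \left(3 + 15\right) - 2 v = 18 - 2 v$)
$Y{\left(8 \right)} + \frac{7 \cdot 8}{145 + 15} = \left(18 - 16\right) + \frac{7 \cdot 8}{145 + 15} = \left(18 - 16\right) + \frac{56}{160} = 2 + 56 \cdot \frac{1}{160} = 2 + \frac{7}{20} = \frac{47}{20}$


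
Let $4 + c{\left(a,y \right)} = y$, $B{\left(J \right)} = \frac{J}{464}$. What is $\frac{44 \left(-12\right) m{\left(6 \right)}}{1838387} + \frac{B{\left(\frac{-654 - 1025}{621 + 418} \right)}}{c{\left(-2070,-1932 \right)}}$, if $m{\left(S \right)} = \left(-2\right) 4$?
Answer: $\frac{3945505755517}{1715836181078272} \approx 0.0022995$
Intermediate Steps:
$m{\left(S \right)} = -8$
$B{\left(J \right)} = \frac{J}{464}$ ($B{\left(J \right)} = J \frac{1}{464} = \frac{J}{464}$)
$c{\left(a,y \right)} = -4 + y$
$\frac{44 \left(-12\right) m{\left(6 \right)}}{1838387} + \frac{B{\left(\frac{-654 - 1025}{621 + 418} \right)}}{c{\left(-2070,-1932 \right)}} = \frac{44 \left(-12\right) \left(-8\right)}{1838387} + \frac{\frac{1}{464} \frac{-654 - 1025}{621 + 418}}{-4 - 1932} = \left(-528\right) \left(-8\right) \frac{1}{1838387} + \frac{\frac{1}{464} \left(- \frac{1679}{1039}\right)}{-1936} = 4224 \cdot \frac{1}{1838387} + \frac{\left(-1679\right) \frac{1}{1039}}{464} \left(- \frac{1}{1936}\right) = \frac{4224}{1838387} + \frac{1}{464} \left(- \frac{1679}{1039}\right) \left(- \frac{1}{1936}\right) = \frac{4224}{1838387} - - \frac{1679}{933337856} = \frac{4224}{1838387} + \frac{1679}{933337856} = \frac{3945505755517}{1715836181078272}$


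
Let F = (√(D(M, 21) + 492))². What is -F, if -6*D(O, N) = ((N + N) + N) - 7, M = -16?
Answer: -1448/3 ≈ -482.67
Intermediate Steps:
D(O, N) = 7/6 - N/2 (D(O, N) = -(((N + N) + N) - 7)/6 = -((2*N + N) - 7)/6 = -(3*N - 7)/6 = -(-7 + 3*N)/6 = 7/6 - N/2)
F = 1448/3 (F = (√((7/6 - ½*21) + 492))² = (√((7/6 - 21/2) + 492))² = (√(-28/3 + 492))² = (√(1448/3))² = (2*√1086/3)² = 1448/3 ≈ 482.67)
-F = -1*1448/3 = -1448/3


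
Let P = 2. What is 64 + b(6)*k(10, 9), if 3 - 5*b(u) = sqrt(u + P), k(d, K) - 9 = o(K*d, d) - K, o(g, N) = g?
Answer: 118 - 36*sqrt(2) ≈ 67.088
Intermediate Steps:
k(d, K) = 9 - K + K*d (k(d, K) = 9 + (K*d - K) = 9 + (-K + K*d) = 9 - K + K*d)
b(u) = 3/5 - sqrt(2 + u)/5 (b(u) = 3/5 - sqrt(u + 2)/5 = 3/5 - sqrt(2 + u)/5)
64 + b(6)*k(10, 9) = 64 + (3/5 - sqrt(2 + 6)/5)*(9 - 1*9 + 9*10) = 64 + (3/5 - 2*sqrt(2)/5)*(9 - 9 + 90) = 64 + (3/5 - 2*sqrt(2)/5)*90 = 64 + (54 - 36*sqrt(2)) = 118 - 36*sqrt(2)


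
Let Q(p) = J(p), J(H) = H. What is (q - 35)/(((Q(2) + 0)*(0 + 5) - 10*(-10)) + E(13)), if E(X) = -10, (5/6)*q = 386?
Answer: 2141/500 ≈ 4.2820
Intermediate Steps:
Q(p) = p
q = 2316/5 (q = (6/5)*386 = 2316/5 ≈ 463.20)
(q - 35)/(((Q(2) + 0)*(0 + 5) - 10*(-10)) + E(13)) = (2316/5 - 35)/(((2 + 0)*(0 + 5) - 10*(-10)) - 10) = 2141/(5*((2*5 + 100) - 10)) = 2141/(5*((10 + 100) - 10)) = 2141/(5*(110 - 10)) = (2141/5)/100 = (2141/5)*(1/100) = 2141/500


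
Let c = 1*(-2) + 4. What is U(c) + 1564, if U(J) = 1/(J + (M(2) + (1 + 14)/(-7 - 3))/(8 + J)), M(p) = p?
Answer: 64144/41 ≈ 1564.5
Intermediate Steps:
c = 2 (c = -2 + 4 = 2)
U(J) = 1/(J + 1/(2*(8 + J))) (U(J) = 1/(J + (2 + (1 + 14)/(-7 - 3))/(8 + J)) = 1/(J + (2 + 15/(-10))/(8 + J)) = 1/(J + (2 + 15*(-⅒))/(8 + J)) = 1/(J + (2 - 3/2)/(8 + J)) = 1/(J + 1/(2*(8 + J))))
U(c) + 1564 = 2*(8 + 2)/(1 + 2*2² + 16*2) + 1564 = 2*10/(1 + 2*4 + 32) + 1564 = 2*10/(1 + 8 + 32) + 1564 = 2*10/41 + 1564 = 2*(1/41)*10 + 1564 = 20/41 + 1564 = 64144/41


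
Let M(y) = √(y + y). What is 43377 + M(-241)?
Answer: 43377 + I*√482 ≈ 43377.0 + 21.954*I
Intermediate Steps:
M(y) = √2*√y (M(y) = √(2*y) = √2*√y)
43377 + M(-241) = 43377 + √2*√(-241) = 43377 + √2*(I*√241) = 43377 + I*√482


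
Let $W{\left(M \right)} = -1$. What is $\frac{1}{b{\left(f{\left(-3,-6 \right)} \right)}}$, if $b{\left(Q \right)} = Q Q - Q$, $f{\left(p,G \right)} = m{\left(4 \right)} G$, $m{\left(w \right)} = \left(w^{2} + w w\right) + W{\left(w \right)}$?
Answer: $\frac{1}{34782} \approx 2.8751 \cdot 10^{-5}$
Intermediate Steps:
$m{\left(w \right)} = -1 + 2 w^{2}$ ($m{\left(w \right)} = \left(w^{2} + w w\right) - 1 = \left(w^{2} + w^{2}\right) - 1 = 2 w^{2} - 1 = -1 + 2 w^{2}$)
$f{\left(p,G \right)} = 31 G$ ($f{\left(p,G \right)} = \left(-1 + 2 \cdot 4^{2}\right) G = \left(-1 + 2 \cdot 16\right) G = \left(-1 + 32\right) G = 31 G$)
$b{\left(Q \right)} = Q^{2} - Q$
$\frac{1}{b{\left(f{\left(-3,-6 \right)} \right)}} = \frac{1}{31 \left(-6\right) \left(-1 + 31 \left(-6\right)\right)} = \frac{1}{\left(-186\right) \left(-1 - 186\right)} = \frac{1}{\left(-186\right) \left(-187\right)} = \frac{1}{34782}$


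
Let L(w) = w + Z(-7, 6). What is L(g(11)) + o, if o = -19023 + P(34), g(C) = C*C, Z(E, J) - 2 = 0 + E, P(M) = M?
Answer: -18873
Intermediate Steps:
Z(E, J) = 2 + E (Z(E, J) = 2 + (0 + E) = 2 + E)
g(C) = C²
L(w) = -5 + w (L(w) = w + (2 - 7) = w - 5 = -5 + w)
o = -18989 (o = -19023 + 34 = -18989)
L(g(11)) + o = (-5 + 11²) - 18989 = (-5 + 121) - 18989 = 116 - 18989 = -18873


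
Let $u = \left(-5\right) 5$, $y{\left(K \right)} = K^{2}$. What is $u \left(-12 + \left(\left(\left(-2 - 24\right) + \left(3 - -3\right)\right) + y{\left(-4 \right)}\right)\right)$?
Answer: $400$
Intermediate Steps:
$u = -25$
$u \left(-12 + \left(\left(\left(-2 - 24\right) + \left(3 - -3\right)\right) + y{\left(-4 \right)}\right)\right) = - 25 \left(-12 + \left(\left(\left(-2 - 24\right) + \left(3 - -3\right)\right) + \left(-4\right)^{2}\right)\right) = - 25 \left(-12 + \left(\left(\left(-2 - 24\right) + \left(3 + 3\right)\right) + 16\right)\right) = - 25 \left(-12 + \left(\left(-26 + 6\right) + 16\right)\right) = - 25 \left(-12 + \left(-20 + 16\right)\right) = - 25 \left(-12 - 4\right) = \left(-25\right) \left(-16\right) = 400$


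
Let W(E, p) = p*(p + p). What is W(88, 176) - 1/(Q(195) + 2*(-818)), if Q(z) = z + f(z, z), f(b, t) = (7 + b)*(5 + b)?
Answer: 2413587967/38959 ≈ 61952.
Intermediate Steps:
f(b, t) = (5 + b)*(7 + b)
W(E, p) = 2*p² (W(E, p) = p*(2*p) = 2*p²)
Q(z) = 35 + z² + 13*z (Q(z) = z + (35 + z² + 12*z) = 35 + z² + 13*z)
W(88, 176) - 1/(Q(195) + 2*(-818)) = 2*176² - 1/((35 + 195² + 13*195) + 2*(-818)) = 2*30976 - 1/((35 + 38025 + 2535) - 1636) = 61952 - 1/(40595 - 1636) = 61952 - 1/38959 = 2413587967/38959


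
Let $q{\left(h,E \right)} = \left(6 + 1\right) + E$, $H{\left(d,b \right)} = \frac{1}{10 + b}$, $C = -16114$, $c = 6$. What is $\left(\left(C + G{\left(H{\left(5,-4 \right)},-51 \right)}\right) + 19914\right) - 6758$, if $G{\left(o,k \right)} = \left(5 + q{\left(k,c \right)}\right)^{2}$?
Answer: $-2634$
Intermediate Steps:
$q{\left(h,E \right)} = 7 + E$
$G{\left(o,k \right)} = 324$ ($G{\left(o,k \right)} = \left(5 + \left(7 + 6\right)\right)^{2} = \left(5 + 13\right)^{2} = 18^{2} = 324$)
$\left(\left(C + G{\left(H{\left(5,-4 \right)},-51 \right)}\right) + 19914\right) - 6758 = \left(\left(-16114 + 324\right) + 19914\right) - 6758 = \left(-15790 + 19914\right) - 6758 = 4124 - 6758 = -2634$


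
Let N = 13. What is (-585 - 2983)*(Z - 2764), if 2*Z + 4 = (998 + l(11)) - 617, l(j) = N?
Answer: 9166192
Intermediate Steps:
l(j) = 13
Z = 195 (Z = -2 + ((998 + 13) - 617)/2 = -2 + (1011 - 617)/2 = -2 + (1/2)*394 = -2 + 197 = 195)
(-585 - 2983)*(Z - 2764) = (-585 - 2983)*(195 - 2764) = -3568*(-2569) = 9166192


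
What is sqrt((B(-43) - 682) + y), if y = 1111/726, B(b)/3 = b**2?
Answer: sqrt(21198606)/66 ≈ 69.760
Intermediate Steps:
B(b) = 3*b**2
y = 101/66 (y = 1111*(1/726) = 101/66 ≈ 1.5303)
sqrt((B(-43) - 682) + y) = sqrt((3*(-43)**2 - 682) + 101/66) = sqrt((3*1849 - 682) + 101/66) = sqrt((5547 - 682) + 101/66) = sqrt(4865 + 101/66) = sqrt(321191/66) = sqrt(21198606)/66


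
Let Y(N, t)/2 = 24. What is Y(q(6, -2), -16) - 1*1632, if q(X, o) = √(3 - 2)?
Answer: -1584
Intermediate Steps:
q(X, o) = 1 (q(X, o) = √1 = 1)
Y(N, t) = 48 (Y(N, t) = 2*24 = 48)
Y(q(6, -2), -16) - 1*1632 = 48 - 1*1632 = 48 - 1632 = -1584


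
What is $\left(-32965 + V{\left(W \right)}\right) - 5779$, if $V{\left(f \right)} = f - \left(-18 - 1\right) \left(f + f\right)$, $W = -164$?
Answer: $-45140$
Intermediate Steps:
$V{\left(f \right)} = 39 f$ ($V{\left(f \right)} = f - - 19 \cdot 2 f = f - - 38 f = f + 38 f = 39 f$)
$\left(-32965 + V{\left(W \right)}\right) - 5779 = \left(-32965 + 39 \left(-164\right)\right) - 5779 = \left(-32965 - 6396\right) - 5779 = -39361 - 5779 = -45140$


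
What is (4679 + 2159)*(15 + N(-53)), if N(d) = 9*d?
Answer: -3159156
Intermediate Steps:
(4679 + 2159)*(15 + N(-53)) = (4679 + 2159)*(15 + 9*(-53)) = 6838*(15 - 477) = 6838*(-462) = -3159156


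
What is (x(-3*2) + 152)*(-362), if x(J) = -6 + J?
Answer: -50680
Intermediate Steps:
(x(-3*2) + 152)*(-362) = ((-6 - 3*2) + 152)*(-362) = ((-6 - 6) + 152)*(-362) = (-12 + 152)*(-362) = 140*(-362) = -50680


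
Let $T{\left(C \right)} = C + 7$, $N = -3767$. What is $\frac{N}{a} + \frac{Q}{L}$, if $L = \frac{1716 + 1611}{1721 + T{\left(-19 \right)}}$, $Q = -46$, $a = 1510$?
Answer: $- \frac{131239949}{5023770} \approx -26.124$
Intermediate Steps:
$T{\left(C \right)} = 7 + C$
$L = \frac{3327}{1709}$ ($L = \frac{1716 + 1611}{1721 + \left(7 - 19\right)} = \frac{3327}{1721 - 12} = \frac{3327}{1709} \approx 1.9468$)
$\frac{N}{a} + \frac{Q}{L} = - \frac{3767}{1510} - \frac{46}{\frac{3327}{1709}} = \left(-3767\right) \frac{1}{1510} - \frac{78614}{3327} = - \frac{3767}{1510} - \frac{78614}{3327} = - \frac{131239949}{5023770}$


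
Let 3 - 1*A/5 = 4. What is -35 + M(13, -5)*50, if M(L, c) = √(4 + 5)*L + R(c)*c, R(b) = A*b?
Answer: -4335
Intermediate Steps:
A = -5 (A = 15 - 5*4 = 15 - 20 = -5)
R(b) = -5*b
M(L, c) = -5*c² + 3*L (M(L, c) = √(4 + 5)*L + (-5*c)*c = √9*L - 5*c² = 3*L - 5*c² = -5*c² + 3*L)
-35 + M(13, -5)*50 = -35 + (-5*(-5)² + 3*13)*50 = -35 + (-5*25 + 39)*50 = -35 + (-125 + 39)*50 = -35 - 86*50 = -35 - 4300 = -4335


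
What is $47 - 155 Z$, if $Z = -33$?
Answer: $5162$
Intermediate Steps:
$47 - 155 Z = 47 - -5115 = 47 + 5115 = 5162$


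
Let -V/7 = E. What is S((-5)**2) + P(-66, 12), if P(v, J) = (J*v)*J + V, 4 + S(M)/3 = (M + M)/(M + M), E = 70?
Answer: -10003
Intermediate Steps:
V = -490 (V = -7*70 = -490)
S(M) = -9 (S(M) = -12 + 3*((M + M)/(M + M)) = -12 + 3*((2*M)/((2*M))) = -12 + 3*((2*M)*(1/(2*M))) = -12 + 3*1 = -12 + 3 = -9)
P(v, J) = -490 + v*J**2 (P(v, J) = (J*v)*J - 490 = v*J**2 - 490 = -490 + v*J**2)
S((-5)**2) + P(-66, 12) = -9 + (-490 - 66*12**2) = -9 + (-490 - 66*144) = -9 + (-490 - 9504) = -9 - 9994 = -10003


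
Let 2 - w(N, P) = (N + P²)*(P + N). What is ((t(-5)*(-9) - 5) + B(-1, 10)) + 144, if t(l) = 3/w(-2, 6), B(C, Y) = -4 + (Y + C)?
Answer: 19323/134 ≈ 144.20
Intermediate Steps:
B(C, Y) = -4 + C + Y (B(C, Y) = -4 + (C + Y) = -4 + C + Y)
w(N, P) = 2 - (N + P)*(N + P²) (w(N, P) = 2 - (N + P²)*(P + N) = 2 - (N + P²)*(N + P) = 2 - (N + P)*(N + P²))
t(l) = -3/134 (t(l) = 3/(2 - 1*(-2)² - 1*6³ - 1*(-2)*6 - 1*(-2)*6²) = 3/(2 - 1*4 - 1*216 + 12 - 1*(-2)*36) = 3/(2 - 4 - 216 + 12 + 72) = 3/(-134) = 3*(-1/134) = -3/134)
((t(-5)*(-9) - 5) + B(-1, 10)) + 144 = ((-3/134*(-9) - 5) + (-4 - 1 + 10)) + 144 = ((27/134 - 5) + 5) + 144 = (-643/134 + 5) + 144 = 27/134 + 144 = 19323/134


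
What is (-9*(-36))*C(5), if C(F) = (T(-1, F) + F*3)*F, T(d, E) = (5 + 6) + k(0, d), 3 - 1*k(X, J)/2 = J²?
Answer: 48600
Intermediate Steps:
k(X, J) = 6 - 2*J²
T(d, E) = 17 - 2*d² (T(d, E) = (5 + 6) + (6 - 2*d²) = 11 + (6 - 2*d²) = 17 - 2*d²)
C(F) = F*(15 + 3*F) (C(F) = ((17 - 2*(-1)²) + F*3)*F = ((17 - 2*1) + 3*F)*F = ((17 - 2) + 3*F)*F = (15 + 3*F)*F = F*(15 + 3*F))
(-9*(-36))*C(5) = (-9*(-36))*(3*5*(5 + 5)) = 324*(3*5*10) = 324*150 = 48600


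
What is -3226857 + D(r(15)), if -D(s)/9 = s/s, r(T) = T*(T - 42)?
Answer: -3226866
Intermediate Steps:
r(T) = T*(-42 + T)
D(s) = -9 (D(s) = -9*s/s = -9*1 = -9)
-3226857 + D(r(15)) = -3226857 - 9 = -3226866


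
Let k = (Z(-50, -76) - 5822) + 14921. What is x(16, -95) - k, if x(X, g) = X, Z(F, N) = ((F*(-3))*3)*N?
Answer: 25117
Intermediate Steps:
Z(F, N) = -9*F*N (Z(F, N) = (-3*F*3)*N = (-9*F)*N = -9*F*N)
k = -25101 (k = (-9*(-50)*(-76) - 5822) + 14921 = (-34200 - 5822) + 14921 = -40022 + 14921 = -25101)
x(16, -95) - k = 16 - 1*(-25101) = 16 + 25101 = 25117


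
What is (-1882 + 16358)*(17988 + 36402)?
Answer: 787349640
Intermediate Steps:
(-1882 + 16358)*(17988 + 36402) = 14476*54390 = 787349640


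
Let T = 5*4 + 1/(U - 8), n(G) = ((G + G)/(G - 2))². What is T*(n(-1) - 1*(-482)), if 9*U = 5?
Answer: 5779202/603 ≈ 9584.1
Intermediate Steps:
U = 5/9 (U = (⅑)*5 = 5/9 ≈ 0.55556)
n(G) = 4*G²/(-2 + G)² (n(G) = ((2*G)/(-2 + G))² = (2*G/(-2 + G))² = 4*G²/(-2 + G)²)
T = 1331/67 (T = 5*4 + 1/(5/9 - 8) = 20 + 1/(-67/9) = 20 - 9/67 = 1331/67 ≈ 19.866)
T*(n(-1) - 1*(-482)) = 1331*(4*(-1)²/(-2 - 1)² - 1*(-482))/67 = 1331*(4*1/(-3)² + 482)/67 = 1331*(4*1*(⅑) + 482)/67 = 1331*(4/9 + 482)/67 = (1331/67)*(4342/9) = 5779202/603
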